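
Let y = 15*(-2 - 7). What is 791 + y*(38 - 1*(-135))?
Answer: -22564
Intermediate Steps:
y = -135 (y = 15*(-9) = -135)
791 + y*(38 - 1*(-135)) = 791 - 135*(38 - 1*(-135)) = 791 - 135*(38 + 135) = 791 - 135*173 = 791 - 23355 = -22564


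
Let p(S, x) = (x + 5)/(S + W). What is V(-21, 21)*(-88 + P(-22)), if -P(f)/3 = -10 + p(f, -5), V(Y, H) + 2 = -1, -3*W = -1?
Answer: 174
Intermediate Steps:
W = 1/3 (W = -1/3*(-1) = 1/3 ≈ 0.33333)
p(S, x) = (5 + x)/(1/3 + S) (p(S, x) = (x + 5)/(S + 1/3) = (5 + x)/(1/3 + S))
V(Y, H) = -3 (V(Y, H) = -2 - 1 = -3)
P(f) = 30 (P(f) = -3*(-10 + 3*(5 - 5)/(1 + 3*f)) = -3*(-10 + 3*0/(1 + 3*f)) = -3*(-10 + 0) = -3*(-10) = 30)
V(-21, 21)*(-88 + P(-22)) = -3*(-88 + 30) = -3*(-58) = 174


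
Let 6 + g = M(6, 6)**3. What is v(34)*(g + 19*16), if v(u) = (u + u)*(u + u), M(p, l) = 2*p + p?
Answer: 28345120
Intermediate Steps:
M(p, l) = 3*p
v(u) = 4*u**2 (v(u) = (2*u)*(2*u) = 4*u**2)
g = 5826 (g = -6 + (3*6)**3 = -6 + 18**3 = -6 + 5832 = 5826)
v(34)*(g + 19*16) = (4*34**2)*(5826 + 19*16) = (4*1156)*(5826 + 304) = 4624*6130 = 28345120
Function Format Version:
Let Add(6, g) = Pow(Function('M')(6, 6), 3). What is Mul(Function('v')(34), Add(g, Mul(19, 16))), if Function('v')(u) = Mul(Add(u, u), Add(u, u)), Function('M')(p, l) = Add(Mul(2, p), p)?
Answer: 28345120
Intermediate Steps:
Function('M')(p, l) = Mul(3, p)
Function('v')(u) = Mul(4, Pow(u, 2)) (Function('v')(u) = Mul(Mul(2, u), Mul(2, u)) = Mul(4, Pow(u, 2)))
g = 5826 (g = Add(-6, Pow(Mul(3, 6), 3)) = Add(-6, Pow(18, 3)) = Add(-6, 5832) = 5826)
Mul(Function('v')(34), Add(g, Mul(19, 16))) = Mul(Mul(4, Pow(34, 2)), Add(5826, Mul(19, 16))) = Mul(Mul(4, 1156), Add(5826, 304)) = Mul(4624, 6130) = 28345120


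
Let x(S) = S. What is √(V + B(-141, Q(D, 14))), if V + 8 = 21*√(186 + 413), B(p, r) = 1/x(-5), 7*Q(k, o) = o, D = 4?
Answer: √(-205 + 525*√599)/5 ≈ 22.489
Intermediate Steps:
Q(k, o) = o/7
B(p, r) = -⅕ (B(p, r) = 1/(-5) = -⅕)
V = -8 + 21*√599 (V = -8 + 21*√(186 + 413) = -8 + 21*√599 ≈ 505.96)
√(V + B(-141, Q(D, 14))) = √((-8 + 21*√599) - ⅕) = √(-41/5 + 21*√599)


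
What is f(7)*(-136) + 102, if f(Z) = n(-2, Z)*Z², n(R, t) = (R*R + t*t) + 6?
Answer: -393074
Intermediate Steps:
n(R, t) = 6 + R² + t² (n(R, t) = (R² + t²) + 6 = 6 + R² + t²)
f(Z) = Z²*(10 + Z²) (f(Z) = (6 + (-2)² + Z²)*Z² = (6 + 4 + Z²)*Z² = (10 + Z²)*Z² = Z²*(10 + Z²))
f(7)*(-136) + 102 = (7²*(10 + 7²))*(-136) + 102 = (49*(10 + 49))*(-136) + 102 = (49*59)*(-136) + 102 = 2891*(-136) + 102 = -393176 + 102 = -393074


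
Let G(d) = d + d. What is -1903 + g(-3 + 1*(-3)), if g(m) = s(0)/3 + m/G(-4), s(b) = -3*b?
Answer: -7609/4 ≈ -1902.3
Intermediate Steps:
G(d) = 2*d
g(m) = -m/8 (g(m) = -3*0/3 + m/((2*(-4))) = 0*(⅓) + m/(-8) = 0 + m*(-⅛) = 0 - m/8 = -m/8)
-1903 + g(-3 + 1*(-3)) = -1903 - (-3 + 1*(-3))/8 = -1903 - (-3 - 3)/8 = -1903 - ⅛*(-6) = -1903 + ¾ = -7609/4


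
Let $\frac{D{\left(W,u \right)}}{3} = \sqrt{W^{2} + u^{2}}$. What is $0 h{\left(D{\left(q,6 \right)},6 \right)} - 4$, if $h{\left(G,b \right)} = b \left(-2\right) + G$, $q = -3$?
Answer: $-4$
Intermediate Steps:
$D{\left(W,u \right)} = 3 \sqrt{W^{2} + u^{2}}$
$h{\left(G,b \right)} = G - 2 b$ ($h{\left(G,b \right)} = - 2 b + G = G - 2 b$)
$0 h{\left(D{\left(q,6 \right)},6 \right)} - 4 = 0 \left(3 \sqrt{\left(-3\right)^{2} + 6^{2}} - 12\right) - 4 = 0 \left(3 \sqrt{9 + 36} - 12\right) - 4 = 0 \left(3 \sqrt{45} - 12\right) - 4 = 0 \left(3 \cdot 3 \sqrt{5} - 12\right) - 4 = 0 \left(9 \sqrt{5} - 12\right) - 4 = 0 \left(-12 + 9 \sqrt{5}\right) - 4 = 0 - 4 = -4$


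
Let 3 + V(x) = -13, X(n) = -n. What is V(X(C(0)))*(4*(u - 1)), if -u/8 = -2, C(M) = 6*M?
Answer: -960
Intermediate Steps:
V(x) = -16 (V(x) = -3 - 13 = -16)
u = 16 (u = -8*(-2) = 16)
V(X(C(0)))*(4*(u - 1)) = -64*(16 - 1) = -64*15 = -16*60 = -960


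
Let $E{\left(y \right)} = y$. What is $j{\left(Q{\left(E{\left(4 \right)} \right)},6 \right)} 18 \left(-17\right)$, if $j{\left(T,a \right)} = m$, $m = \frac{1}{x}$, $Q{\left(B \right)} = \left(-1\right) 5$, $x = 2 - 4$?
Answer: $153$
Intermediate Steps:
$x = -2$
$Q{\left(B \right)} = -5$
$m = - \frac{1}{2}$ ($m = \frac{1}{-2} = - \frac{1}{2} \approx -0.5$)
$j{\left(T,a \right)} = - \frac{1}{2}$
$j{\left(Q{\left(E{\left(4 \right)} \right)},6 \right)} 18 \left(-17\right) = \left(- \frac{1}{2}\right) 18 \left(-17\right) = \left(-9\right) \left(-17\right) = 153$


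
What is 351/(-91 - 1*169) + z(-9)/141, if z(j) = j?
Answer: -1329/940 ≈ -1.4138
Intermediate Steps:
351/(-91 - 1*169) + z(-9)/141 = 351/(-91 - 1*169) - 9/141 = 351/(-91 - 169) - 9*1/141 = 351/(-260) - 3/47 = 351*(-1/260) - 3/47 = -27/20 - 3/47 = -1329/940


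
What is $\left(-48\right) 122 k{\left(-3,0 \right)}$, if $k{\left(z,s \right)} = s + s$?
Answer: $0$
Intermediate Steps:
$k{\left(z,s \right)} = 2 s$
$\left(-48\right) 122 k{\left(-3,0 \right)} = \left(-48\right) 122 \cdot 2 \cdot 0 = \left(-5856\right) 0 = 0$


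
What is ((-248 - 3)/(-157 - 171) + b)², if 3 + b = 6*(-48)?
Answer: 9062468809/107584 ≈ 84236.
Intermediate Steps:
b = -291 (b = -3 + 6*(-48) = -3 - 288 = -291)
((-248 - 3)/(-157 - 171) + b)² = ((-248 - 3)/(-157 - 171) - 291)² = (-251/(-328) - 291)² = (-251*(-1/328) - 291)² = (251/328 - 291)² = (-95197/328)² = 9062468809/107584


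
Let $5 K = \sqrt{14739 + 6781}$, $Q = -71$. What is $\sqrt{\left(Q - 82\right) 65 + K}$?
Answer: $\frac{\sqrt{-248625 + 20 \sqrt{1345}}}{5} \approx 99.577 i$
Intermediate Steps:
$K = \frac{4 \sqrt{1345}}{5}$ ($K = \frac{\sqrt{14739 + 6781}}{5} = \frac{\sqrt{21520}}{5} = \frac{4 \sqrt{1345}}{5} \approx 29.339$)
$\sqrt{\left(Q - 82\right) 65 + K} = \sqrt{\left(-71 - 82\right) 65 + \frac{4 \sqrt{1345}}{5}} = \sqrt{\left(-153\right) 65 + \frac{4 \sqrt{1345}}{5}} = \sqrt{-9945 + \frac{4 \sqrt{1345}}{5}}$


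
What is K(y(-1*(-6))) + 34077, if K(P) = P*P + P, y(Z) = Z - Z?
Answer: 34077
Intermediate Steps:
y(Z) = 0
K(P) = P + P² (K(P) = P² + P = P + P²)
K(y(-1*(-6))) + 34077 = 0*(1 + 0) + 34077 = 0*1 + 34077 = 0 + 34077 = 34077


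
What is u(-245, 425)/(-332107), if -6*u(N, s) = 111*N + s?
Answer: -13385/996321 ≈ -0.013434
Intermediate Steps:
u(N, s) = -37*N/2 - s/6 (u(N, s) = -(111*N + s)/6 = -(s + 111*N)/6 = -37*N/2 - s/6)
u(-245, 425)/(-332107) = (-37/2*(-245) - ⅙*425)/(-332107) = (9065/2 - 425/6)*(-1/332107) = (13385/3)*(-1/332107) = -13385/996321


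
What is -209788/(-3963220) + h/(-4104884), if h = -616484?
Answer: 206526070192/1016784897905 ≈ 0.20312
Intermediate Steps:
-209788/(-3963220) + h/(-4104884) = -209788/(-3963220) - 616484/(-4104884) = -209788*(-1/3963220) - 616484*(-1/4104884) = 52447/990805 + 154121/1026221 = 206526070192/1016784897905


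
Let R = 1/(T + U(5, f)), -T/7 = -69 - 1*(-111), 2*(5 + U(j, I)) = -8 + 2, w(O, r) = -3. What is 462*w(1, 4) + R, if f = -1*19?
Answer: -418573/302 ≈ -1386.0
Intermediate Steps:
f = -19
U(j, I) = -8 (U(j, I) = -5 + (-8 + 2)/2 = -5 + (1/2)*(-6) = -5 - 3 = -8)
T = -294 (T = -7*(-69 - 1*(-111)) = -7*(-69 + 111) = -7*42 = -294)
R = -1/302 (R = 1/(-294 - 8) = 1/(-302) = -1/302 ≈ -0.0033113)
462*w(1, 4) + R = 462*(-3) - 1/302 = -1386 - 1/302 = -418573/302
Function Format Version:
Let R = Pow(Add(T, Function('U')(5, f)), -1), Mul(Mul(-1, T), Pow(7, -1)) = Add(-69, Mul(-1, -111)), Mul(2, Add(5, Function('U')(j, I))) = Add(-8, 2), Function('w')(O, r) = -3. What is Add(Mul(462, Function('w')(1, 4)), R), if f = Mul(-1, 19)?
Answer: Rational(-418573, 302) ≈ -1386.0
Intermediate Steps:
f = -19
Function('U')(j, I) = -8 (Function('U')(j, I) = Add(-5, Mul(Rational(1, 2), Add(-8, 2))) = Add(-5, Mul(Rational(1, 2), -6)) = Add(-5, -3) = -8)
T = -294 (T = Mul(-7, Add(-69, Mul(-1, -111))) = Mul(-7, Add(-69, 111)) = Mul(-7, 42) = -294)
R = Rational(-1, 302) (R = Pow(Add(-294, -8), -1) = Pow(-302, -1) = Rational(-1, 302) ≈ -0.0033113)
Add(Mul(462, Function('w')(1, 4)), R) = Add(Mul(462, -3), Rational(-1, 302)) = Add(-1386, Rational(-1, 302)) = Rational(-418573, 302)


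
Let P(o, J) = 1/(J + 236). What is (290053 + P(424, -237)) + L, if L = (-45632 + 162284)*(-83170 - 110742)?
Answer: -22619932572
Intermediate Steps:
P(o, J) = 1/(236 + J)
L = -22620222624 (L = 116652*(-193912) = -22620222624)
(290053 + P(424, -237)) + L = (290053 + 1/(236 - 237)) - 22620222624 = (290053 + 1/(-1)) - 22620222624 = (290053 - 1) - 22620222624 = 290052 - 22620222624 = -22619932572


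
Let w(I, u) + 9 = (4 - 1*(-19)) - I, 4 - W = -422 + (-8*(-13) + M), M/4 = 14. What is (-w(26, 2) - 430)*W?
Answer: -111188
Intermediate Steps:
M = 56 (M = 4*14 = 56)
W = 266 (W = 4 - (-422 + (-8*(-13) + 56)) = 4 - (-422 + (104 + 56)) = 4 - (-422 + 160) = 4 - 1*(-262) = 4 + 262 = 266)
w(I, u) = 14 - I (w(I, u) = -9 + ((4 - 1*(-19)) - I) = -9 + ((4 + 19) - I) = -9 + (23 - I) = 14 - I)
(-w(26, 2) - 430)*W = (-(14 - 1*26) - 430)*266 = (-(14 - 26) - 430)*266 = (-1*(-12) - 430)*266 = (12 - 430)*266 = -418*266 = -111188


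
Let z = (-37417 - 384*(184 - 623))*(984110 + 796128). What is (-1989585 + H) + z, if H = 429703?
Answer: 233492675960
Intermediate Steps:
z = 233494235842 (z = (-37417 - 384*(-439))*1780238 = (-37417 + 168576)*1780238 = 131159*1780238 = 233494235842)
(-1989585 + H) + z = (-1989585 + 429703) + 233494235842 = -1559882 + 233494235842 = 233492675960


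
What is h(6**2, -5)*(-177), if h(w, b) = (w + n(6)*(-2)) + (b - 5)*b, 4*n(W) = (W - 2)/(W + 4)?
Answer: -75933/5 ≈ -15187.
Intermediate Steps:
n(W) = (-2 + W)/(4*(4 + W)) (n(W) = ((W - 2)/(W + 4))/4 = ((-2 + W)/(4 + W))/4 = (-2 + W)/(4*(4 + W)))
h(w, b) = -1/5 + w + b*(-5 + b) (h(w, b) = (w + ((-2 + 6)/(4*(4 + 6)))*(-2)) + (b - 5)*b = (w + ((1/4)*4/10)*(-2)) + (-5 + b)*b = (w + ((1/4)*(1/10)*4)*(-2)) + b*(-5 + b) = (w + (1/10)*(-2)) + b*(-5 + b) = (w - 1/5) + b*(-5 + b) = (-1/5 + w) + b*(-5 + b) = -1/5 + w + b*(-5 + b))
h(6**2, -5)*(-177) = (-1/5 + 6**2 + (-5)**2 - 5*(-5))*(-177) = (-1/5 + 36 + 25 + 25)*(-177) = (429/5)*(-177) = -75933/5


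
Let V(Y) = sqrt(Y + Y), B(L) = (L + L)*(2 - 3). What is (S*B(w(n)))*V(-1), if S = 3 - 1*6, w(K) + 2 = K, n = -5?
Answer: -42*I*sqrt(2) ≈ -59.397*I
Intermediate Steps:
w(K) = -2 + K
B(L) = -2*L (B(L) = (2*L)*(-1) = -2*L)
S = -3 (S = 3 - 6 = -3)
V(Y) = sqrt(2)*sqrt(Y) (V(Y) = sqrt(2*Y) = sqrt(2)*sqrt(Y))
(S*B(w(n)))*V(-1) = (-(-6)*(-2 - 5))*(sqrt(2)*sqrt(-1)) = (-(-6)*(-7))*(sqrt(2)*I) = (-3*14)*(I*sqrt(2)) = -42*I*sqrt(2)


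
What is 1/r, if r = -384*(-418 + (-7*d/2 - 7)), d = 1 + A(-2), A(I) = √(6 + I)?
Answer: 1/167232 ≈ 5.9797e-6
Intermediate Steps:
d = 3 (d = 1 + √(6 - 2) = 1 + √4 = 1 + 2 = 3)
r = 167232 (r = -384*(-418 + (-21/2 - 7)) = -384*(-418 - 35/2) = -384*(-871/2) = 167232)
1/r = 1/167232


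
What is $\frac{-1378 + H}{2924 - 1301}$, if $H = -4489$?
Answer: $- \frac{5867}{1623} \approx -3.6149$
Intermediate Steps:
$\frac{-1378 + H}{2924 - 1301} = \frac{-1378 - 4489}{2924 - 1301} = - \frac{5867}{1623}$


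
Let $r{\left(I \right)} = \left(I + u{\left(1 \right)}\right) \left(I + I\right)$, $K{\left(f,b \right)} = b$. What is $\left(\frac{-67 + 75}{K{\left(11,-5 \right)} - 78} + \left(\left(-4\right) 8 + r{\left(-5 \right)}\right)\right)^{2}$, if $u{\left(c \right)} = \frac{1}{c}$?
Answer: $\frac{430336}{6889} \approx 62.467$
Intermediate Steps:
$r{\left(I \right)} = 2 I \left(1 + I\right)$ ($r{\left(I \right)} = \left(I + 1^{-1}\right) \left(I + I\right) = \left(I + 1\right) 2 I = \left(1 + I\right) 2 I = 2 I \left(1 + I\right)$)
$\left(\frac{-67 + 75}{K{\left(11,-5 \right)} - 78} + \left(\left(-4\right) 8 + r{\left(-5 \right)}\right)\right)^{2} = \left(\frac{-67 + 75}{-5 - 78} - \left(32 + 10 \left(1 - 5\right)\right)\right)^{2} = \left(\frac{8}{-83} - \left(32 + 10 \left(-4\right)\right)\right)^{2} = \left(8 \left(- \frac{1}{83}\right) + \left(-32 + 40\right)\right)^{2} = \left(- \frac{8}{83} + 8\right)^{2} = \left(\frac{656}{83}\right)^{2} = \frac{430336}{6889}$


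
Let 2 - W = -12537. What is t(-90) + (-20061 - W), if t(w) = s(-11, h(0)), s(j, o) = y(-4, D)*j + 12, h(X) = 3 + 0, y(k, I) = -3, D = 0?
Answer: -32555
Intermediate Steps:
W = 12539 (W = 2 - 1*(-12537) = 2 + 12537 = 12539)
h(X) = 3
s(j, o) = 12 - 3*j (s(j, o) = -3*j + 12 = 12 - 3*j)
t(w) = 45 (t(w) = 12 - 3*(-11) = 12 + 33 = 45)
t(-90) + (-20061 - W) = 45 + (-20061 - 1*12539) = 45 + (-20061 - 12539) = 45 - 32600 = -32555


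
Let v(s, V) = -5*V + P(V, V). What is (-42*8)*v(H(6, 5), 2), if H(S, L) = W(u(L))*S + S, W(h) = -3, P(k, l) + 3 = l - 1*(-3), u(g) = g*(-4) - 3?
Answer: 2688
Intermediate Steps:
u(g) = -3 - 4*g (u(g) = -4*g - 3 = -3 - 4*g)
P(k, l) = l (P(k, l) = -3 + (l - 1*(-3)) = -3 + (l + 3) = -3 + (3 + l) = l)
H(S, L) = -2*S (H(S, L) = -3*S + S = -2*S)
v(s, V) = -4*V (v(s, V) = -5*V + V = -4*V)
(-42*8)*v(H(6, 5), 2) = (-42*8)*(-4*2) = -336*(-8) = 2688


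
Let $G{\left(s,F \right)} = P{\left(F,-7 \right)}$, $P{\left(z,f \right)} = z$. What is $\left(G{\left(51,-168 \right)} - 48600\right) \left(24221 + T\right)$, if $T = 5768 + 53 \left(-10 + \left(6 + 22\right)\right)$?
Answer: $-1509028224$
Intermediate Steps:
$G{\left(s,F \right)} = F$
$T = 6722$ ($T = 5768 + 53 \left(-10 + 28\right) = 5768 + 53 \cdot 18 = 5768 + 954 = 6722$)
$\left(G{\left(51,-168 \right)} - 48600\right) \left(24221 + T\right) = \left(-168 - 48600\right) \left(24221 + 6722\right) = \left(-48768\right) 30943 = -1509028224$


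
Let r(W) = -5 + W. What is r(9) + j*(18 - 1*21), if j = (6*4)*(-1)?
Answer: 76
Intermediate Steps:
j = -24 (j = 24*(-1) = -24)
r(9) + j*(18 - 1*21) = (-5 + 9) - 24*(18 - 1*21) = 4 - 24*(18 - 21) = 4 - 24*(-3) = 4 + 72 = 76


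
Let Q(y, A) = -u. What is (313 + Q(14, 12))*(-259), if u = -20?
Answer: -86247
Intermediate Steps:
Q(y, A) = 20 (Q(y, A) = -1*(-20) = 20)
(313 + Q(14, 12))*(-259) = (313 + 20)*(-259) = 333*(-259) = -86247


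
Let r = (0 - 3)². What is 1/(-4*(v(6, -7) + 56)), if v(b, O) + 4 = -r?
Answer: -1/172 ≈ -0.0058140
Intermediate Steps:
r = 9 (r = (-3)² = 9)
v(b, O) = -13 (v(b, O) = -4 - 1*9 = -4 - 9 = -13)
1/(-4*(v(6, -7) + 56)) = 1/(-4*(-13 + 56)) = 1/(-4*43) = 1/(-172) = -1/172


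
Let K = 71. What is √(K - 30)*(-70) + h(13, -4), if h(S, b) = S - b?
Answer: 17 - 70*√41 ≈ -431.22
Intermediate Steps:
√(K - 30)*(-70) + h(13, -4) = √(71 - 30)*(-70) + (13 - 1*(-4)) = √41*(-70) + (13 + 4) = -70*√41 + 17 = 17 - 70*√41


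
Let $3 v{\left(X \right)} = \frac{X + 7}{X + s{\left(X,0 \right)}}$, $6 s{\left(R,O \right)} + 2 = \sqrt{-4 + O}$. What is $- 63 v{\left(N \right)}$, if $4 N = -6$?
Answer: $\frac{7623}{125} + \frac{1386 i}{125} \approx 60.984 + 11.088 i$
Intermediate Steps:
$N = - \frac{3}{2}$ ($N = \frac{1}{4} \left(-6\right) = - \frac{3}{2} \approx -1.5$)
$s{\left(R,O \right)} = - \frac{1}{3} + \frac{\sqrt{-4 + O}}{6}$
$v{\left(X \right)} = \frac{7 + X}{3 \left(- \frac{1}{3} + X + \frac{i}{3}\right)}$ ($v{\left(X \right)} = \frac{\left(X + 7\right) \frac{1}{X - \left(\frac{1}{3} - \frac{\sqrt{-4 + 0}}{6}\right)}}{3} = \frac{\left(7 + X\right) \frac{1}{X - \left(\frac{1}{3} - \frac{\sqrt{-4}}{6}\right)}}{3} = \frac{\left(7 + X\right) \frac{1}{X - \left(\frac{1}{3} - \frac{2 i}{6}\right)}}{3} = \frac{\left(7 + X\right) \frac{1}{X - \left(\frac{1}{3} - \frac{i}{3}\right)}}{3} = \frac{\left(7 + X\right) \frac{1}{- \frac{1}{3} + X + \frac{i}{3}}}{3} = \frac{\frac{1}{- \frac{1}{3} + X + \frac{i}{3}} \left(7 + X\right)}{3} = \frac{7 + X}{3 \left(- \frac{1}{3} + X + \frac{i}{3}\right)}$)
$- 63 v{\left(N \right)} = - 63 \frac{7 - \frac{3}{2}}{-1 + i + 3 \left(- \frac{3}{2}\right)} = - 63 \frac{1}{-1 + i - \frac{9}{2}} \cdot \frac{11}{2} = - 63 \frac{1}{- \frac{11}{2} + i} \frac{11}{2} = - 63 \frac{4 \left(- \frac{11}{2} - i\right)}{125} \cdot \frac{11}{2} = - 63 \frac{22 \left(- \frac{11}{2} - i\right)}{125} = - \frac{1386 \left(- \frac{11}{2} - i\right)}{125}$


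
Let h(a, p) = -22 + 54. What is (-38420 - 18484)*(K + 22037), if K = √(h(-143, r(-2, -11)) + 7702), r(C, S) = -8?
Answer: -1253993448 - 56904*√7734 ≈ -1.2590e+9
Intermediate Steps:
h(a, p) = 32
K = √7734 (K = √(32 + 7702) = √7734 ≈ 87.943)
(-38420 - 18484)*(K + 22037) = (-38420 - 18484)*(√7734 + 22037) = -56904*(22037 + √7734) = -1253993448 - 56904*√7734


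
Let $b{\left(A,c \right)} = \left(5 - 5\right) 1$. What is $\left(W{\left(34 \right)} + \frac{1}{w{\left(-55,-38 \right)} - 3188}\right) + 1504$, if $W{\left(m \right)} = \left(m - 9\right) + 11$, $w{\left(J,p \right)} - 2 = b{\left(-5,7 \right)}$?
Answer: $\frac{4906439}{3186} \approx 1540.0$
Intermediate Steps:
$b{\left(A,c \right)} = 0$ ($b{\left(A,c \right)} = 0 \cdot 1 = 0$)
$w{\left(J,p \right)} = 2$ ($w{\left(J,p \right)} = 2 + 0 = 2$)
$W{\left(m \right)} = 2 + m$ ($W{\left(m \right)} = \left(-9 + m\right) + 11 = 2 + m$)
$\left(W{\left(34 \right)} + \frac{1}{w{\left(-55,-38 \right)} - 3188}\right) + 1504 = \left(\left(2 + 34\right) + \frac{1}{2 - 3188}\right) + 1504 = \left(36 + \frac{1}{-3186}\right) + 1504 = \left(36 - \frac{1}{3186}\right) + 1504 = \frac{114695}{3186} + 1504 = \frac{4906439}{3186}$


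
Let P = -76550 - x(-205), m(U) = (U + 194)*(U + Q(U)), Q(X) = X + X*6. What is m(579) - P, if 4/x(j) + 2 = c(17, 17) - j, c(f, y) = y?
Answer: 201139731/55 ≈ 3.6571e+6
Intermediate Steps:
Q(X) = 7*X (Q(X) = X + 6*X = 7*X)
m(U) = 8*U*(194 + U) (m(U) = (U + 194)*(U + 7*U) = (194 + U)*(8*U) = 8*U*(194 + U))
x(j) = 4/(15 - j) (x(j) = 4/(-2 + (17 - j)) = 4/(15 - j))
P = -4210251/55 (P = -76550 - (-4)/(-15 - 205) = -76550 - (-4)/(-220) = -76550 - (-4)*(-1)/220 = -76550 - 1*1/55 = -76550 - 1/55 = -4210251/55 ≈ -76550.)
m(579) - P = 8*579*(194 + 579) - 1*(-4210251/55) = 8*579*773 + 4210251/55 = 3580536 + 4210251/55 = 201139731/55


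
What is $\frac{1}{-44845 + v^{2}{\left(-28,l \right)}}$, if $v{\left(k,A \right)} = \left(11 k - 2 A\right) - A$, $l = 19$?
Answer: $\frac{1}{88380} \approx 1.1315 \cdot 10^{-5}$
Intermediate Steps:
$v{\left(k,A \right)} = - 3 A + 11 k$ ($v{\left(k,A \right)} = \left(- 2 A + 11 k\right) - A = - 3 A + 11 k$)
$\frac{1}{-44845 + v^{2}{\left(-28,l \right)}} = \frac{1}{-44845 + \left(\left(-3\right) 19 + 11 \left(-28\right)\right)^{2}} = \frac{1}{-44845 + \left(-57 - 308\right)^{2}} = \frac{1}{-44845 + \left(-365\right)^{2}} = \frac{1}{-44845 + 133225} = \frac{1}{88380}$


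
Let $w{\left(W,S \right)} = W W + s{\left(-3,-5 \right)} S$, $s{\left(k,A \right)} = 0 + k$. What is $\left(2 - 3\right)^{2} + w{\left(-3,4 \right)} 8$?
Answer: $-23$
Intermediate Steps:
$s{\left(k,A \right)} = k$
$w{\left(W,S \right)} = W^{2} - 3 S$ ($w{\left(W,S \right)} = W W - 3 S = W^{2} - 3 S$)
$\left(2 - 3\right)^{2} + w{\left(-3,4 \right)} 8 = \left(2 - 3\right)^{2} + \left(\left(-3\right)^{2} - 12\right) 8 = \left(-1\right)^{2} + \left(9 - 12\right) 8 = 1 - 24 = -23$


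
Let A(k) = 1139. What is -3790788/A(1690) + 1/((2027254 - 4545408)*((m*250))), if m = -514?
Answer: -1226633753547730861/368560796671000 ≈ -3328.2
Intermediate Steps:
-3790788/A(1690) + 1/((2027254 - 4545408)*((m*250))) = -3790788/1139 + 1/((2027254 - 4545408)*((-514*250))) = -3790788*1/1139 + 1/(-2518154*(-128500)) = -3790788/1139 - 1/2518154*(-1/128500) = -3790788/1139 + 1/323582789000 = -1226633753547730861/368560796671000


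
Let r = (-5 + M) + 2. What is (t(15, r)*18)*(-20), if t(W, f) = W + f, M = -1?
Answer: -3960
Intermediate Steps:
r = -4 (r = (-5 - 1) + 2 = -6 + 2 = -4)
(t(15, r)*18)*(-20) = ((15 - 4)*18)*(-20) = (11*18)*(-20) = 198*(-20) = -3960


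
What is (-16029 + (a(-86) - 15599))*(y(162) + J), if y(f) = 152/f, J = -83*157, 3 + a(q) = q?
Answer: 33475231895/81 ≈ 4.1327e+8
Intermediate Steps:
a(q) = -3 + q
J = -13031
(-16029 + (a(-86) - 15599))*(y(162) + J) = (-16029 + ((-3 - 86) - 15599))*(152/162 - 13031) = (-16029 + (-89 - 15599))*(152*(1/162) - 13031) = (-16029 - 15688)*(76/81 - 13031) = -31717*(-1055435/81) = 33475231895/81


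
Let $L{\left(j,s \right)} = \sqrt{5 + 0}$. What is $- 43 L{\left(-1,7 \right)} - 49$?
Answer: $-49 - 43 \sqrt{5} \approx -145.15$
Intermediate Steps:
$L{\left(j,s \right)} = \sqrt{5}$
$- 43 L{\left(-1,7 \right)} - 49 = - 43 \sqrt{5} - 49 = -49 - 43 \sqrt{5}$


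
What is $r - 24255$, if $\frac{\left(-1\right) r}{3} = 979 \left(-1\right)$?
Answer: $-21318$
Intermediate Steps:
$r = 2937$ ($r = - 3 \cdot 979 \left(-1\right) = \left(-3\right) \left(-979\right) = 2937$)
$r - 24255 = 2937 - 24255 = -21318$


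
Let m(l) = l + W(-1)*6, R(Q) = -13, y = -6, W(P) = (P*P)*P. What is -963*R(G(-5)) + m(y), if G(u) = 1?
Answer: 12507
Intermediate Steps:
W(P) = P³ (W(P) = P²*P = P³)
m(l) = -6 + l (m(l) = l + (-1)³*6 = l - 1*6 = l - 6 = -6 + l)
-963*R(G(-5)) + m(y) = -963*(-13) + (-6 - 6) = 12519 - 12 = 12507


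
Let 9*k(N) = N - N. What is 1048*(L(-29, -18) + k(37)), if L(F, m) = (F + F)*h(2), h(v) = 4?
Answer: -243136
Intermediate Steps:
k(N) = 0 (k(N) = (N - N)/9 = (1/9)*0 = 0)
L(F, m) = 8*F (L(F, m) = (F + F)*4 = (2*F)*4 = 8*F)
1048*(L(-29, -18) + k(37)) = 1048*(8*(-29) + 0) = 1048*(-232 + 0) = 1048*(-232) = -243136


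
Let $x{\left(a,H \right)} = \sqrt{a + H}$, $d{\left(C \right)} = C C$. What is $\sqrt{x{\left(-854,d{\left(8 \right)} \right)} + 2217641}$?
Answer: $\sqrt{2217641 + i \sqrt{790}} \approx 1489.2 + 0.009 i$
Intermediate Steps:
$d{\left(C \right)} = C^{2}$
$x{\left(a,H \right)} = \sqrt{H + a}$
$\sqrt{x{\left(-854,d{\left(8 \right)} \right)} + 2217641} = \sqrt{\sqrt{8^{2} - 854} + 2217641} = \sqrt{\sqrt{64 - 854} + 2217641} = \sqrt{\sqrt{-790} + 2217641} = \sqrt{i \sqrt{790} + 2217641} = \sqrt{2217641 + i \sqrt{790}}$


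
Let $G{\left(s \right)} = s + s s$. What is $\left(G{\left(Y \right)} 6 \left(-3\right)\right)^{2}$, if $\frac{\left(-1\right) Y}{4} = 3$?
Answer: $5645376$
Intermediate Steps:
$Y = -12$ ($Y = \left(-4\right) 3 = -12$)
$G{\left(s \right)} = s + s^{2}$
$\left(G{\left(Y \right)} 6 \left(-3\right)\right)^{2} = \left(- 12 \left(1 - 12\right) 6 \left(-3\right)\right)^{2} = \left(\left(-12\right) \left(-11\right) 6 \left(-3\right)\right)^{2} = \left(132 \cdot 6 \left(-3\right)\right)^{2} = \left(792 \left(-3\right)\right)^{2} = \left(-2376\right)^{2} = 5645376$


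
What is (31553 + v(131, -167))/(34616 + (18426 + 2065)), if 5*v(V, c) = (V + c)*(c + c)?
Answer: 169789/275535 ≈ 0.61622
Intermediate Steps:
v(V, c) = 2*c*(V + c)/5 (v(V, c) = ((V + c)*(c + c))/5 = ((V + c)*(2*c))/5 = (2*c*(V + c))/5 = 2*c*(V + c)/5)
(31553 + v(131, -167))/(34616 + (18426 + 2065)) = (31553 + (⅖)*(-167)*(131 - 167))/(34616 + (18426 + 2065)) = (31553 + (⅖)*(-167)*(-36))/(34616 + 20491) = (31553 + 12024/5)/55107 = (169789/5)*(1/55107) = 169789/275535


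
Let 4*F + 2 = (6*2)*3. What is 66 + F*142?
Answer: 1273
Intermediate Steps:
F = 17/2 (F = -1/2 + ((6*2)*3)/4 = -1/2 + (12*3)/4 = -1/2 + (1/4)*36 = -1/2 + 9 = 17/2 ≈ 8.5000)
66 + F*142 = 66 + (17/2)*142 = 66 + 1207 = 1273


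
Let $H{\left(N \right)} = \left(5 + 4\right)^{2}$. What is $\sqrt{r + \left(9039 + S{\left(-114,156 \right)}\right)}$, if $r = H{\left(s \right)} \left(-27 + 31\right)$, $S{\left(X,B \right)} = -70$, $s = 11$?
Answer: $\sqrt{9293} \approx 96.4$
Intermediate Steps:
$H{\left(N \right)} = 81$ ($H{\left(N \right)} = 9^{2} = 81$)
$r = 324$ ($r = 81 \left(-27 + 31\right) = 81 \cdot 4 = 324$)
$\sqrt{r + \left(9039 + S{\left(-114,156 \right)}\right)} = \sqrt{324 + \left(9039 - 70\right)} = \sqrt{324 + 8969} = \sqrt{9293}$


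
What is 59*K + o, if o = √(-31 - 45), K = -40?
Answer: -2360 + 2*I*√19 ≈ -2360.0 + 8.7178*I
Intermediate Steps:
o = 2*I*√19 (o = √(-76) = 2*I*√19 ≈ 8.7178*I)
59*K + o = 59*(-40) + 2*I*√19 = -2360 + 2*I*√19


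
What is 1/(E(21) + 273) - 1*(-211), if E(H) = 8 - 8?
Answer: 57604/273 ≈ 211.00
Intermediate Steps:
E(H) = 0
1/(E(21) + 273) - 1*(-211) = 1/(0 + 273) - 1*(-211) = 1/273 + 211 = 57604/273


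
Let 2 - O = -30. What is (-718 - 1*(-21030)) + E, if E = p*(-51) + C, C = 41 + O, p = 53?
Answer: 17682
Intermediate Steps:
O = 32 (O = 2 - 1*(-30) = 2 + 30 = 32)
C = 73 (C = 41 + 32 = 73)
E = -2630 (E = 53*(-51) + 73 = -2703 + 73 = -2630)
(-718 - 1*(-21030)) + E = (-718 - 1*(-21030)) - 2630 = (-718 + 21030) - 2630 = 20312 - 2630 = 17682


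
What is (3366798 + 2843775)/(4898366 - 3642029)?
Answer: 2070191/418779 ≈ 4.9434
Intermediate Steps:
(3366798 + 2843775)/(4898366 - 3642029) = 6210573/1256337 = 6210573*(1/1256337) = 2070191/418779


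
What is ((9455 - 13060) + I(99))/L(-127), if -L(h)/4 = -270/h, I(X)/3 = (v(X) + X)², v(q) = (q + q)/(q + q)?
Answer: -670433/216 ≈ -3103.9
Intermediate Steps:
v(q) = 1 (v(q) = (2*q)/((2*q)) = (2*q)*(1/(2*q)) = 1)
I(X) = 3*(1 + X)²
L(h) = 1080/h (L(h) = -(-1080)/h = 1080/h)
((9455 - 13060) + I(99))/L(-127) = ((9455 - 13060) + 3*(1 + 99)²)/((1080/(-127))) = (-3605 + 3*100²)/((1080*(-1/127))) = (-3605 + 3*10000)/(-1080/127) = (-3605 + 30000)*(-127/1080) = 26395*(-127/1080) = -670433/216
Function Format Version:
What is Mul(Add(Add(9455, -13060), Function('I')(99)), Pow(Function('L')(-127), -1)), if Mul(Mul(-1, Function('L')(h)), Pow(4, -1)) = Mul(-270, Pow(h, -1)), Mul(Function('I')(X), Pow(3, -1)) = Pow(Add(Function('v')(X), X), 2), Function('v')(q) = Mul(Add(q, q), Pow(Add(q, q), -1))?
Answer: Rational(-670433, 216) ≈ -3103.9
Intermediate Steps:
Function('v')(q) = 1 (Function('v')(q) = Mul(Mul(2, q), Pow(Mul(2, q), -1)) = Mul(Mul(2, q), Mul(Rational(1, 2), Pow(q, -1))) = 1)
Function('I')(X) = Mul(3, Pow(Add(1, X), 2))
Function('L')(h) = Mul(1080, Pow(h, -1)) (Function('L')(h) = Mul(-4, Mul(-270, Pow(h, -1))) = Mul(1080, Pow(h, -1)))
Mul(Add(Add(9455, -13060), Function('I')(99)), Pow(Function('L')(-127), -1)) = Mul(Add(Add(9455, -13060), Mul(3, Pow(Add(1, 99), 2))), Pow(Mul(1080, Pow(-127, -1)), -1)) = Mul(Add(-3605, Mul(3, Pow(100, 2))), Pow(Mul(1080, Rational(-1, 127)), -1)) = Mul(Add(-3605, Mul(3, 10000)), Pow(Rational(-1080, 127), -1)) = Mul(Add(-3605, 30000), Rational(-127, 1080)) = Mul(26395, Rational(-127, 1080)) = Rational(-670433, 216)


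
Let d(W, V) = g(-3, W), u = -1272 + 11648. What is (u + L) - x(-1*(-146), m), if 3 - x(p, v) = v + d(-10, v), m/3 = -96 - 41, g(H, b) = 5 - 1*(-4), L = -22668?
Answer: -12697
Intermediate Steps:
u = 10376
g(H, b) = 9 (g(H, b) = 5 + 4 = 9)
d(W, V) = 9
m = -411 (m = 3*(-96 - 41) = 3*(-137) = -411)
x(p, v) = -6 - v (x(p, v) = 3 - (v + 9) = 3 - (9 + v) = 3 + (-9 - v) = -6 - v)
(u + L) - x(-1*(-146), m) = (10376 - 22668) - (-6 - 1*(-411)) = -12292 - (-6 + 411) = -12292 - 1*405 = -12292 - 405 = -12697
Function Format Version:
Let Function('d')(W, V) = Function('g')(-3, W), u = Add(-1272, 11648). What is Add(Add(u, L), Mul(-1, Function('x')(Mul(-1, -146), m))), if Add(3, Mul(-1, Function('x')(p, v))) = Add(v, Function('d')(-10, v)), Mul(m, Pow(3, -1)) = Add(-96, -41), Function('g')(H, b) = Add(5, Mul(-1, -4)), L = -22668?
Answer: -12697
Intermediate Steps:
u = 10376
Function('g')(H, b) = 9 (Function('g')(H, b) = Add(5, 4) = 9)
Function('d')(W, V) = 9
m = -411 (m = Mul(3, Add(-96, -41)) = Mul(3, -137) = -411)
Function('x')(p, v) = Add(-6, Mul(-1, v)) (Function('x')(p, v) = Add(3, Mul(-1, Add(v, 9))) = Add(3, Mul(-1, Add(9, v))) = Add(3, Add(-9, Mul(-1, v))) = Add(-6, Mul(-1, v)))
Add(Add(u, L), Mul(-1, Function('x')(Mul(-1, -146), m))) = Add(Add(10376, -22668), Mul(-1, Add(-6, Mul(-1, -411)))) = Add(-12292, Mul(-1, Add(-6, 411))) = Add(-12292, Mul(-1, 405)) = Add(-12292, -405) = -12697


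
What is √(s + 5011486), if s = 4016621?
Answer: 3*√1003123 ≈ 3004.7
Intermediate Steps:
√(s + 5011486) = √(4016621 + 5011486) = √9028107 = 3*√1003123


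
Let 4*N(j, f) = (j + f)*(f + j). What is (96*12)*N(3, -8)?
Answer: 7200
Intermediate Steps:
N(j, f) = (f + j)²/4 (N(j, f) = ((j + f)*(f + j))/4 = ((f + j)*(f + j))/4 = (f + j)²/4)
(96*12)*N(3, -8) = (96*12)*((-8 + 3)²/4) = 1152*((¼)*(-5)²) = 1152*((¼)*25) = 1152*(25/4) = 7200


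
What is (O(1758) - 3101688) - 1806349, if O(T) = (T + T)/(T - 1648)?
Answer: -269940277/55 ≈ -4.9080e+6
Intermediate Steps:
O(T) = 2*T/(-1648 + T) (O(T) = (2*T)/(-1648 + T) = 2*T/(-1648 + T))
(O(1758) - 3101688) - 1806349 = (2*1758/(-1648 + 1758) - 3101688) - 1806349 = (2*1758/110 - 3101688) - 1806349 = (2*1758*(1/110) - 3101688) - 1806349 = (1758/55 - 3101688) - 1806349 = -170591082/55 - 1806349 = -269940277/55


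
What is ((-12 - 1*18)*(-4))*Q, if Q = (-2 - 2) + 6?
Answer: 240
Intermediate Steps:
Q = 2 (Q = -4 + 6 = 2)
((-12 - 1*18)*(-4))*Q = ((-12 - 1*18)*(-4))*2 = ((-12 - 18)*(-4))*2 = -30*(-4)*2 = 120*2 = 240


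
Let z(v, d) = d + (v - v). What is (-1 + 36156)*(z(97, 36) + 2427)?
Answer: 89049765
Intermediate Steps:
z(v, d) = d (z(v, d) = d + 0 = d)
(-1 + 36156)*(z(97, 36) + 2427) = (-1 + 36156)*(36 + 2427) = 36155*2463 = 89049765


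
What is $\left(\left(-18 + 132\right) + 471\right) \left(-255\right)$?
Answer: $-149175$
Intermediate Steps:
$\left(\left(-18 + 132\right) + 471\right) \left(-255\right) = \left(114 + 471\right) \left(-255\right) = 585 \left(-255\right) = -149175$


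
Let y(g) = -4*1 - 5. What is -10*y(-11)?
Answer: 90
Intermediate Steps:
y(g) = -9 (y(g) = -4 - 5 = -9)
-10*y(-11) = -10*(-9) = 90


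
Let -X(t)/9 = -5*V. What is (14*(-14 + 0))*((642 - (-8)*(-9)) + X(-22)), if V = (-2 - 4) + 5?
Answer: -102900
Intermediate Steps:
V = -1 (V = -6 + 5 = -1)
X(t) = -45 (X(t) = -(-45)*(-1) = -9*5 = -45)
(14*(-14 + 0))*((642 - (-8)*(-9)) + X(-22)) = (14*(-14 + 0))*((642 - (-8)*(-9)) - 45) = (14*(-14))*((642 - 1*72) - 45) = -196*((642 - 72) - 45) = -196*(570 - 45) = -196*525 = -102900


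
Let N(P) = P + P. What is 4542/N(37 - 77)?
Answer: -2271/40 ≈ -56.775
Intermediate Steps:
N(P) = 2*P
4542/N(37 - 77) = 4542/((2*(37 - 77))) = 4542/((2*(-40))) = 4542/(-80) = 4542*(-1/80) = -2271/40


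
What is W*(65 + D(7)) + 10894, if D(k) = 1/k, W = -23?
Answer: 65770/7 ≈ 9395.7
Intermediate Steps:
W*(65 + D(7)) + 10894 = -23*(65 + 1/7) + 10894 = -23*(65 + ⅐) + 10894 = -23*456/7 + 10894 = -10488/7 + 10894 = 65770/7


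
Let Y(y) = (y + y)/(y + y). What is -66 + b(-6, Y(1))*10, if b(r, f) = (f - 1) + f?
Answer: -56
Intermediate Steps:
Y(y) = 1 (Y(y) = (2*y)/((2*y)) = (2*y)*(1/(2*y)) = 1)
b(r, f) = -1 + 2*f (b(r, f) = (-1 + f) + f = -1 + 2*f)
-66 + b(-6, Y(1))*10 = -66 + (-1 + 2*1)*10 = -66 + (-1 + 2)*10 = -66 + 1*10 = -66 + 10 = -56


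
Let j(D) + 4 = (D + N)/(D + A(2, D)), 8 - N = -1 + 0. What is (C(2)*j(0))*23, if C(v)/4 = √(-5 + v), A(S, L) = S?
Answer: 46*I*√3 ≈ 79.674*I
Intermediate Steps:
N = 9 (N = 8 - (-1 + 0) = 8 - 1*(-1) = 8 + 1 = 9)
C(v) = 4*√(-5 + v)
j(D) = -4 + (9 + D)/(2 + D) (j(D) = -4 + (D + 9)/(D + 2) = -4 + (9 + D)/(2 + D))
(C(2)*j(0))*23 = ((4*√(-5 + 2))*((1 - 3*0)/(2 + 0)))*23 = ((4*√(-3))*((1 + 0)/2))*23 = ((4*(I*√3))*((½)*1))*23 = ((4*I*√3)*(½))*23 = (2*I*√3)*23 = 46*I*√3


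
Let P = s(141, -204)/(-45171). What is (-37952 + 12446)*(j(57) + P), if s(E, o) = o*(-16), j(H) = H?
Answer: -2429194274/1673 ≈ -1.4520e+6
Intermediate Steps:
s(E, o) = -16*o
P = -1088/15057 (P = -16*(-204)/(-45171) = 3264*(-1/45171) = -1088/15057 ≈ -0.072259)
(-37952 + 12446)*(j(57) + P) = (-37952 + 12446)*(57 - 1088/15057) = -25506*857161/15057 = -2429194274/1673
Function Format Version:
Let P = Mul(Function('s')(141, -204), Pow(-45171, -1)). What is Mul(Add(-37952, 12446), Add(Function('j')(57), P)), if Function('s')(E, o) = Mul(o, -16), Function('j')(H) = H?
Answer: Rational(-2429194274, 1673) ≈ -1.4520e+6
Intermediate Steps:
Function('s')(E, o) = Mul(-16, o)
P = Rational(-1088, 15057) (P = Mul(Mul(-16, -204), Pow(-45171, -1)) = Mul(3264, Rational(-1, 45171)) = Rational(-1088, 15057) ≈ -0.072259)
Mul(Add(-37952, 12446), Add(Function('j')(57), P)) = Mul(Add(-37952, 12446), Add(57, Rational(-1088, 15057))) = Mul(-25506, Rational(857161, 15057)) = Rational(-2429194274, 1673)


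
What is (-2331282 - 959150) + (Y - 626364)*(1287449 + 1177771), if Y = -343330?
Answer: -2390512333112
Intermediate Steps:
(-2331282 - 959150) + (Y - 626364)*(1287449 + 1177771) = (-2331282 - 959150) + (-343330 - 626364)*(1287449 + 1177771) = -3290432 - 969694*2465220 = -3290432 - 2390509042680 = -2390512333112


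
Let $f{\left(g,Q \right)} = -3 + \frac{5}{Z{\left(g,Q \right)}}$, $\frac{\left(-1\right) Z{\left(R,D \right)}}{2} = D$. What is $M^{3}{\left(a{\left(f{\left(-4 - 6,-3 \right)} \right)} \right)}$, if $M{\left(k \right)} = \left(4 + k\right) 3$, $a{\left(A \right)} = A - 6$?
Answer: $- \frac{15625}{8} \approx -1953.1$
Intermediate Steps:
$Z{\left(R,D \right)} = - 2 D$
$f{\left(g,Q \right)} = -3 - \frac{5}{2 Q}$ ($f{\left(g,Q \right)} = -3 + \frac{5}{\left(-2\right) Q} = -3 + 5 \left(- \frac{1}{2 Q}\right) = -3 - \frac{5}{2 Q}$)
$a{\left(A \right)} = -6 + A$ ($a{\left(A \right)} = A - 6 = -6 + A$)
$M{\left(k \right)} = 12 + 3 k$
$M^{3}{\left(a{\left(f{\left(-4 - 6,-3 \right)} \right)} \right)} = \left(12 + 3 \left(-6 - \left(3 + \frac{5}{2 \left(-3\right)}\right)\right)\right)^{3} = \left(12 + 3 \left(-6 - \frac{13}{6}\right)\right)^{3} = \left(12 + 3 \left(- \frac{49}{6}\right)\right)^{3} = \left(12 - \frac{49}{2}\right)^{3} = \left(- \frac{25}{2}\right)^{3} = - \frac{15625}{8}$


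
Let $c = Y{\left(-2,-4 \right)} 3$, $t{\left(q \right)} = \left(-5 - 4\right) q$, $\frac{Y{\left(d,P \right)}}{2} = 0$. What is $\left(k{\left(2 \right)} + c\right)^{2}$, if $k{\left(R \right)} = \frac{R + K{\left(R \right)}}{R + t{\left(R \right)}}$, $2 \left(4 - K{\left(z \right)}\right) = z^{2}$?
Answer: $\frac{1}{16} \approx 0.0625$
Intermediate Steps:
$Y{\left(d,P \right)} = 0$ ($Y{\left(d,P \right)} = 2 \cdot 0 = 0$)
$K{\left(z \right)} = 4 - \frac{z^{2}}{2}$
$t{\left(q \right)} = - 9 q$
$c = 0$ ($c = 0 \cdot 3 = 0$)
$k{\left(R \right)} = - \frac{4 + R - \frac{R^{2}}{2}}{8 R}$ ($k{\left(R \right)} = \frac{R - \left(-4 + \frac{R^{2}}{2}\right)}{R - 9 R} = \frac{4 + R - \frac{R^{2}}{2}}{\left(-8\right) R} = \left(4 + R - \frac{R^{2}}{2}\right) \left(- \frac{1}{8 R}\right) = - \frac{4 + R - \frac{R^{2}}{2}}{8 R}$)
$\left(k{\left(2 \right)} + c\right)^{2} = \left(\frac{-8 + 2^{2} - 4}{16 \cdot 2} + 0\right)^{2} = \left(\frac{1}{16} \cdot \frac{1}{2} \left(-8 + 4 - 4\right) + 0\right)^{2} = \left(\frac{1}{16} \cdot \frac{1}{2} \left(-8\right) + 0\right)^{2} = \left(- \frac{1}{4} + 0\right)^{2} = \left(- \frac{1}{4}\right)^{2} = \frac{1}{16}$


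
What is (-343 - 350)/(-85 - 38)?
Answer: 231/41 ≈ 5.6341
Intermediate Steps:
(-343 - 350)/(-85 - 38) = -693/(-123) = -693*(-1/123) = 231/41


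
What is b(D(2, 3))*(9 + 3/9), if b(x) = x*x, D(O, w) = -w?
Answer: 84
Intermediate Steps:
b(x) = x²
b(D(2, 3))*(9 + 3/9) = (-1*3)²*(9 + 3/9) = (-3)²*(9 + 3*(⅑)) = 9*(9 + ⅓) = 9*(28/3) = 84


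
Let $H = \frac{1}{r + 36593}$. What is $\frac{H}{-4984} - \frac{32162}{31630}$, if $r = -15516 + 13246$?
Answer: $- \frac{2750909660207}{2705406133080} \approx -1.0168$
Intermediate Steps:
$r = -2270$
$H = \frac{1}{34323}$ ($H = \frac{1}{-2270 + 36593} = \frac{1}{34323} \approx 2.9135 \cdot 10^{-5}$)
$\frac{H}{-4984} - \frac{32162}{31630} = \frac{1}{34323 \left(-4984\right)} - \frac{32162}{31630} = \frac{1}{34323} \left(- \frac{1}{4984}\right) - \frac{16081}{15815} = - \frac{1}{171065832} - \frac{16081}{15815} = - \frac{2750909660207}{2705406133080}$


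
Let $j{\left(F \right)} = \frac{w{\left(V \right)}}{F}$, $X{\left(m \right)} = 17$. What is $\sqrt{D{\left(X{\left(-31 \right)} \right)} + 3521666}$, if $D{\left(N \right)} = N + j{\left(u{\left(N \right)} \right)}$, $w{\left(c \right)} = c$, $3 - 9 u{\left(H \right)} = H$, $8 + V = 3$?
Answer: $\frac{\sqrt{690250498}}{14} \approx 1876.6$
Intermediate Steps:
$V = -5$ ($V = -8 + 3 = -5$)
$u{\left(H \right)} = \frac{1}{3} - \frac{H}{9}$
$j{\left(F \right)} = - \frac{5}{F}$
$D{\left(N \right)} = N - \frac{5}{\frac{1}{3} - \frac{N}{9}}$
$\sqrt{D{\left(X{\left(-31 \right)} \right)} + 3521666} = \sqrt{\frac{45 + 17 \left(-3 + 17\right)}{-3 + 17} + 3521666} = \sqrt{\frac{45 + 17 \cdot 14}{14} + 3521666} = \sqrt{\frac{45 + 238}{14} + 3521666} = \sqrt{\frac{1}{14} \cdot 283 + 3521666} = \sqrt{\frac{283}{14} + 3521666} = \sqrt{\frac{49303607}{14}} = \frac{\sqrt{690250498}}{14}$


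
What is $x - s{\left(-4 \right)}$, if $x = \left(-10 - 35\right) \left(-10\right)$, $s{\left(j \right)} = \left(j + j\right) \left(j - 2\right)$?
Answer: $402$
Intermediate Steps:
$s{\left(j \right)} = 2 j \left(-2 + j\right)$
$x = 450$ ($x = \left(-45\right) \left(-10\right) = 450$)
$x - s{\left(-4 \right)} = 450 - 2 \left(-4\right) \left(-2 - 4\right) = 450 - 2 \left(-4\right) \left(-6\right) = 450 - 48 = 402$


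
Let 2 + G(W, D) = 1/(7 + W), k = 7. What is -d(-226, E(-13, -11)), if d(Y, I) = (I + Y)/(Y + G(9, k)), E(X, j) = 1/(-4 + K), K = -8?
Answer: -10852/10941 ≈ -0.99187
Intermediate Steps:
E(X, j) = -1/12 (E(X, j) = 1/(-4 - 8) = 1/(-12) = -1/12)
G(W, D) = -2 + 1/(7 + W)
d(Y, I) = (I + Y)/(-31/16 + Y) (d(Y, I) = (I + Y)/(Y + (-13 - 2*9)/(7 + 9)) = (I + Y)/(Y + (-13 - 18)/16) = (I + Y)/(Y + (1/16)*(-31)) = (I + Y)/(Y - 31/16) = (I + Y)/(-31/16 + Y))
-d(-226, E(-13, -11)) = -16*(-1/12 - 226)/(-31 + 16*(-226)) = -16*(-2713)/((-31 - 3616)*12) = -16*(-2713)/((-3647)*12) = -16*(-1)*(-2713)/(3647*12) = -1*10852/10941 = -10852/10941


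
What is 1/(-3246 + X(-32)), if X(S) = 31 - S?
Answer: -1/3183 ≈ -0.00031417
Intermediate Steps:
1/(-3246 + X(-32)) = 1/(-3246 + (31 - 1*(-32))) = 1/(-3246 + (31 + 32)) = 1/(-3246 + 63) = 1/(-3183) = -1/3183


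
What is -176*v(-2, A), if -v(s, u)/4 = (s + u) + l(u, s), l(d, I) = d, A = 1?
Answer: 0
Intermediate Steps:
v(s, u) = -8*u - 4*s (v(s, u) = -4*((s + u) + u) = -4*(s + 2*u) = -8*u - 4*s)
-176*v(-2, A) = -176*(-8*1 - 4*(-2)) = -176*(-8 + 8) = -176*0 = 0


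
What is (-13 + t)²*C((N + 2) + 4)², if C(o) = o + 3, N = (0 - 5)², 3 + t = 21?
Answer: 28900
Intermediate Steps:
t = 18 (t = -3 + 21 = 18)
N = 25 (N = (-5)² = 25)
C(o) = 3 + o
(-13 + t)²*C((N + 2) + 4)² = (-13 + 18)²*(3 + ((25 + 2) + 4))² = 5²*(3 + (27 + 4))² = 25*(3 + 31)² = 25*34² = 25*1156 = 28900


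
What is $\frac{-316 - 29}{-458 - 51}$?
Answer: $\frac{345}{509} \approx 0.6778$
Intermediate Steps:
$\frac{-316 - 29}{-458 - 51} = - \frac{345}{-509} = \left(-345\right) \left(- \frac{1}{509}\right) = \frac{345}{509}$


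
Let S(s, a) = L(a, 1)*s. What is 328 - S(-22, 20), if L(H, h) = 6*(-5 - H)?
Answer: -2972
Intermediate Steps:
L(H, h) = -30 - 6*H
S(s, a) = s*(-30 - 6*a) (S(s, a) = (-30 - 6*a)*s = s*(-30 - 6*a))
328 - S(-22, 20) = 328 - (-6)*(-22)*(5 + 20) = 328 - (-6)*(-22)*25 = 328 - 1*3300 = 328 - 3300 = -2972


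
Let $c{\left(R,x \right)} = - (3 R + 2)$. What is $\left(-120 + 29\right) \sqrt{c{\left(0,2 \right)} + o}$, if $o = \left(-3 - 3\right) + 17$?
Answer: $-273$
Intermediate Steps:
$c{\left(R,x \right)} = -2 - 3 R$ ($c{\left(R,x \right)} = - (2 + 3 R) = -2 - 3 R$)
$o = 11$ ($o = -6 + 17 = 11$)
$\left(-120 + 29\right) \sqrt{c{\left(0,2 \right)} + o} = \left(-120 + 29\right) \sqrt{\left(-2 - 0\right) + 11} = - 91 \sqrt{\left(-2 + 0\right) + 11} = - 91 \sqrt{-2 + 11} = - 91 \sqrt{9} = \left(-91\right) 3 = -273$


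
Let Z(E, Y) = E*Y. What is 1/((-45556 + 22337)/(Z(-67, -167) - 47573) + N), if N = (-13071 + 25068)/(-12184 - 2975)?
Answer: -5930592/908839 ≈ -6.5255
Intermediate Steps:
N = -129/163 (N = 11997/(-15159) = 11997*(-1/15159) = -129/163 ≈ -0.79141)
1/((-45556 + 22337)/(Z(-67, -167) - 47573) + N) = 1/((-45556 + 22337)/(-67*(-167) - 47573) - 129/163) = 1/(-23219/(11189 - 47573) - 129/163) = 1/(-23219/(-36384) - 129/163) = 1/(-23219*(-1/36384) - 129/163) = 1/(23219/36384 - 129/163) = 1/(-908839/5930592) = -5930592/908839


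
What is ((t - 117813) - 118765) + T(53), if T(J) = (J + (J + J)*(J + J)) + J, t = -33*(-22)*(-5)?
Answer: -228866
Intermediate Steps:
t = -3630 (t = 726*(-5) = -3630)
T(J) = 2*J + 4*J² (T(J) = (J + (2*J)*(2*J)) + J = (J + 4*J²) + J = 2*J + 4*J²)
((t - 117813) - 118765) + T(53) = ((-3630 - 117813) - 118765) + 2*53*(1 + 2*53) = (-121443 - 118765) + 2*53*(1 + 106) = -240208 + 2*53*107 = -240208 + 11342 = -228866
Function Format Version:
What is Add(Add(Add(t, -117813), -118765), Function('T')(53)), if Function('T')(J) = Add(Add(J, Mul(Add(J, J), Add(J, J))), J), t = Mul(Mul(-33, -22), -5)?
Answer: -228866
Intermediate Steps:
t = -3630 (t = Mul(726, -5) = -3630)
Function('T')(J) = Add(Mul(2, J), Mul(4, Pow(J, 2))) (Function('T')(J) = Add(Add(J, Mul(Mul(2, J), Mul(2, J))), J) = Add(Add(J, Mul(4, Pow(J, 2))), J) = Add(Mul(2, J), Mul(4, Pow(J, 2))))
Add(Add(Add(t, -117813), -118765), Function('T')(53)) = Add(Add(Add(-3630, -117813), -118765), Mul(2, 53, Add(1, Mul(2, 53)))) = Add(Add(-121443, -118765), Mul(2, 53, Add(1, 106))) = Add(-240208, Mul(2, 53, 107)) = Add(-240208, 11342) = -228866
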